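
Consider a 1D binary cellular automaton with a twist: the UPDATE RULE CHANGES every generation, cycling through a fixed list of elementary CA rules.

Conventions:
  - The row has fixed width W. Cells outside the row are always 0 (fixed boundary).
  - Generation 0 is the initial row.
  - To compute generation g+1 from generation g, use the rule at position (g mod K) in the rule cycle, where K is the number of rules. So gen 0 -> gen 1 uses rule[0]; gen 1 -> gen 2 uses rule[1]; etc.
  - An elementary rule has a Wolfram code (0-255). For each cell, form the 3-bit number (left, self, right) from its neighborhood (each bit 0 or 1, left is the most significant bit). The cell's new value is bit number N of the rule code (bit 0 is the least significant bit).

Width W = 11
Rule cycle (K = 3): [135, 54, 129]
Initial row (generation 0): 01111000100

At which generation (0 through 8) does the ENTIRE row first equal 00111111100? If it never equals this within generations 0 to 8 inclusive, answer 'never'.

Gen 0: 01111000100
Gen 1 (rule 135): 10110011101
Gen 2 (rule 54): 11001100011
Gen 3 (rule 129): 00000001000
Gen 4 (rule 135): 11111111011
Gen 5 (rule 54): 00000000100
Gen 6 (rule 129): 11111110001
Gen 7 (rule 135): 01111100111
Gen 8 (rule 54): 10000011000

Answer: never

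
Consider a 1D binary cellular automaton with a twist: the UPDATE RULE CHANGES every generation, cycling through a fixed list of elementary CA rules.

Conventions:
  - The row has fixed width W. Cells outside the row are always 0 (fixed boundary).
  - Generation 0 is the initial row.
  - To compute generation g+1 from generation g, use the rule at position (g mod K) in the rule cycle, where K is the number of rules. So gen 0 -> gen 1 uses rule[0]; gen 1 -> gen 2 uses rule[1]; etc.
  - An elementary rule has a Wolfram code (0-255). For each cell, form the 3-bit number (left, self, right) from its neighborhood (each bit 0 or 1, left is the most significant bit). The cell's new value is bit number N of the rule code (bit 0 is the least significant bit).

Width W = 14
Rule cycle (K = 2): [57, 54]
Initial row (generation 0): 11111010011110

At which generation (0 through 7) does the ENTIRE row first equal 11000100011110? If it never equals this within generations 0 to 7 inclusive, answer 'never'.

Answer: 6

Derivation:
Gen 0: 11111010011110
Gen 1 (rule 57): 10000101010001
Gen 2 (rule 54): 11001111111011
Gen 3 (rule 57): 10101000000110
Gen 4 (rule 54): 11111100001001
Gen 5 (rule 57): 10000011100100
Gen 6 (rule 54): 11000100011110
Gen 7 (rule 57): 10110011010001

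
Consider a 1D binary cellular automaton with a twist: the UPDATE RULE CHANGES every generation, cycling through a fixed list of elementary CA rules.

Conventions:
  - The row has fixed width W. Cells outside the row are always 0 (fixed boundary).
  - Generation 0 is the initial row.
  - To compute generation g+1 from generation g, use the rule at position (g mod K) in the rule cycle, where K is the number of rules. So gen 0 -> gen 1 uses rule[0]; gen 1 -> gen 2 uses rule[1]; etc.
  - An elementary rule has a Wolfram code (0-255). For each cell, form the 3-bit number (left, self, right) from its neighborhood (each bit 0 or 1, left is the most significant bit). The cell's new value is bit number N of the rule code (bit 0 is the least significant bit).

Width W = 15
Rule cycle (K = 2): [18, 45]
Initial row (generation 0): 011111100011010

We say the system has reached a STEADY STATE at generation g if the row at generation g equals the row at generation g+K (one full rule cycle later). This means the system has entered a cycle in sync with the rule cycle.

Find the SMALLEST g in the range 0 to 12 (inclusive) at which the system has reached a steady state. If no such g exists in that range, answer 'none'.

Gen 0: 011111100011010
Gen 1 (rule 18): 100000010100001
Gen 2 (rule 45): 101111011101101
Gen 3 (rule 18): 000000000000000
Gen 4 (rule 45): 111111111111111
Gen 5 (rule 18): 000000000000000
Gen 6 (rule 45): 111111111111111
Gen 7 (rule 18): 000000000000000
Gen 8 (rule 45): 111111111111111
Gen 9 (rule 18): 000000000000000
Gen 10 (rule 45): 111111111111111
Gen 11 (rule 18): 000000000000000
Gen 12 (rule 45): 111111111111111
Gen 13 (rule 18): 000000000000000
Gen 14 (rule 45): 111111111111111

Answer: 3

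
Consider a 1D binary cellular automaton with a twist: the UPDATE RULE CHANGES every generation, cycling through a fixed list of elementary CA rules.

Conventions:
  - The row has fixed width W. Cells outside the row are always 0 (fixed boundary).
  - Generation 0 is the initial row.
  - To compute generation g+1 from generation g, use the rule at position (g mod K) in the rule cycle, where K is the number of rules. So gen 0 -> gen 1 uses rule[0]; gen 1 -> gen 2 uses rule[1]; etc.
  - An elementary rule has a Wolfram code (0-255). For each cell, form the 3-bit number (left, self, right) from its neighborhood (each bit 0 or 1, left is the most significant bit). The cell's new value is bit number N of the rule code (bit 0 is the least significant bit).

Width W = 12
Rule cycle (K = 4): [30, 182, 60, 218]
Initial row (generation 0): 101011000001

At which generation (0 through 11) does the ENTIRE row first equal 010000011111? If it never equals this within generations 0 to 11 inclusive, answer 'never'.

Answer: 4

Derivation:
Gen 0: 101011000001
Gen 1 (rule 30): 101010100011
Gen 2 (rule 182): 111111110100
Gen 3 (rule 60): 100000001110
Gen 4 (rule 218): 010000011111
Gen 5 (rule 30): 111000110000
Gen 6 (rule 182): 010101001000
Gen 7 (rule 60): 011111101100
Gen 8 (rule 218): 111111101110
Gen 9 (rule 30): 100000001001
Gen 10 (rule 182): 110000011111
Gen 11 (rule 60): 101000010000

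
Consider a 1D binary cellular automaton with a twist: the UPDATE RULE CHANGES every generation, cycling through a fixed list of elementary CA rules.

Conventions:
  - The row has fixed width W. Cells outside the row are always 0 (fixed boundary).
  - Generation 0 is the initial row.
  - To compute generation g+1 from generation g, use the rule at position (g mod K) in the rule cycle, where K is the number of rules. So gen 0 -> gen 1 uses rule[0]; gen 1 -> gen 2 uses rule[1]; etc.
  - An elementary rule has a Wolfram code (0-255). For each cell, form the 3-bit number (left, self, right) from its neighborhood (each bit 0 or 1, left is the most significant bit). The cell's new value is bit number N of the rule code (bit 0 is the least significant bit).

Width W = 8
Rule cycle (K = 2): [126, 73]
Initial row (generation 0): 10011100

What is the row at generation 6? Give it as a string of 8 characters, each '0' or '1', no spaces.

Gen 0: 10011100
Gen 1 (rule 126): 11110110
Gen 2 (rule 73): 10010110
Gen 3 (rule 126): 11111111
Gen 4 (rule 73): 10000001
Gen 5 (rule 126): 11000011
Gen 6 (rule 73): 11011011

Answer: 11011011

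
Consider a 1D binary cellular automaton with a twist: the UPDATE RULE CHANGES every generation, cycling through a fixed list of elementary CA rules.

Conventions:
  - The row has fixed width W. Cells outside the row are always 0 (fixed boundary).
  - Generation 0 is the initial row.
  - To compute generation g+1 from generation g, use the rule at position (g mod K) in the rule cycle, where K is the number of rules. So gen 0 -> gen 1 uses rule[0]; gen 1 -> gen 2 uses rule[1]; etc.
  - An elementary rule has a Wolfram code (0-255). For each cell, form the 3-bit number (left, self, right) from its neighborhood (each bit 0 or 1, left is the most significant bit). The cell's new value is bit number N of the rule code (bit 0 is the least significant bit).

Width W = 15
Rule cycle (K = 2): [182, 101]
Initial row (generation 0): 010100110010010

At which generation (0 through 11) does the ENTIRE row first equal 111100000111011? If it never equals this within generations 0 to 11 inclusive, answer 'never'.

Gen 0: 010100110010010
Gen 1 (rule 182): 111111001111111
Gen 2 (rule 101): 000001000000001
Gen 3 (rule 182): 000011100000011
Gen 4 (rule 101): 111000101111001
Gen 5 (rule 182): 010101110110111
Gen 6 (rule 101): 011110011011001
Gen 7 (rule 182): 101101100100111
Gen 8 (rule 101): 110110100100001
Gen 9 (rule 182): 001001111110011
Gen 10 (rule 101): 101000000010001
Gen 11 (rule 182): 111100000111011

Answer: 11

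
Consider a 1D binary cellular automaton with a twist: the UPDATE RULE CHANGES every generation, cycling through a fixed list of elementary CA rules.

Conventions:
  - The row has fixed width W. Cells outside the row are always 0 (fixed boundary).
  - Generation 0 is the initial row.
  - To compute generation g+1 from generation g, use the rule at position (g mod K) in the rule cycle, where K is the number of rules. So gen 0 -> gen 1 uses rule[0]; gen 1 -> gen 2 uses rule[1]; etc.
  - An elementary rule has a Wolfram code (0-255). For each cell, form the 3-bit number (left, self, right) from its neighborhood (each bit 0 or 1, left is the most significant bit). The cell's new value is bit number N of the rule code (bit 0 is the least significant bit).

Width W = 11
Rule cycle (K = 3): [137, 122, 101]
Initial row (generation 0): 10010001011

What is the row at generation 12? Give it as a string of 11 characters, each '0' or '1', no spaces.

Gen 0: 10010001011
Gen 1 (rule 137): 00000100010
Gen 2 (rule 122): 00001010101
Gen 3 (rule 101): 11101111111
Gen 4 (rule 137): 11001111110
Gen 5 (rule 122): 11111000011
Gen 6 (rule 101): 00001011001
Gen 7 (rule 137): 11100010000
Gen 8 (rule 122): 10110101000
Gen 9 (rule 101): 11011111011
Gen 10 (rule 137): 10011110010
Gen 11 (rule 122): 01110011101
Gen 12 (rule 101): 00010000111

Answer: 00010000111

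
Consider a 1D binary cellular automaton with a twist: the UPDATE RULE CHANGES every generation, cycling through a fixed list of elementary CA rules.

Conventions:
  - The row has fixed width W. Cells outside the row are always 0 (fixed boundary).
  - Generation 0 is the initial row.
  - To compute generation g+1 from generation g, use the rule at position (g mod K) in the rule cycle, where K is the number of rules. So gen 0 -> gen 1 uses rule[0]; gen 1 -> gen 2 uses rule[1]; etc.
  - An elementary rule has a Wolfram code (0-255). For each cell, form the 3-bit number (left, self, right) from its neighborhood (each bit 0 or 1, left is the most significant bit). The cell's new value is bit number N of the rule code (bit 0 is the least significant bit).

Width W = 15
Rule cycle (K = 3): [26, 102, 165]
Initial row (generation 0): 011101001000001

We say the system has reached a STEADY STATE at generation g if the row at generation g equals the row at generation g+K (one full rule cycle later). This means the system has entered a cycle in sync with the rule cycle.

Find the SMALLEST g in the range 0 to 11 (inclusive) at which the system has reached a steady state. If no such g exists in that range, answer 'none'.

Answer: none

Derivation:
Gen 0: 011101001000001
Gen 1 (rule 26): 110000110100010
Gen 2 (rule 102): 010001011100110
Gen 3 (rule 165): 010101101000000
Gen 4 (rule 26): 100001000100000
Gen 5 (rule 102): 100011001100000
Gen 6 (rule 165): 101000000001111
Gen 7 (rule 26): 000100000011000
Gen 8 (rule 102): 001100000101000
Gen 9 (rule 165): 100001110111011
Gen 10 (rule 26): 010011000100010
Gen 11 (rule 102): 110101001100110
Gen 12 (rule 165): 001111000000000
Gen 13 (rule 26): 011000100000000
Gen 14 (rule 102): 101001100000000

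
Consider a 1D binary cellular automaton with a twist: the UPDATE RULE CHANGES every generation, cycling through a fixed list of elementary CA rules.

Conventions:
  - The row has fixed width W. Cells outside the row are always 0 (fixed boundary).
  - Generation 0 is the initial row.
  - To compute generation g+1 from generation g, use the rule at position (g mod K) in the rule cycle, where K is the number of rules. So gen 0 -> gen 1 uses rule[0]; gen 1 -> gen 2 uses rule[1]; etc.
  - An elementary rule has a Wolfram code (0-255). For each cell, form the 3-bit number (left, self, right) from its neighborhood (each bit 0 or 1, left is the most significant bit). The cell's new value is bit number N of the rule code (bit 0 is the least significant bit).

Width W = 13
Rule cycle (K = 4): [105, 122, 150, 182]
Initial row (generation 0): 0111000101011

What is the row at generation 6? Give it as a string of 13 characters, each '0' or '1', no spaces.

Answer: 0100101101111

Derivation:
Gen 0: 0111000101011
Gen 1 (rule 105): 0101010010111
Gen 2 (rule 122): 1010101101101
Gen 3 (rule 150): 1010100000001
Gen 4 (rule 182): 1111110000011
Gen 5 (rule 105): 1000010111011
Gen 6 (rule 122): 0100101101111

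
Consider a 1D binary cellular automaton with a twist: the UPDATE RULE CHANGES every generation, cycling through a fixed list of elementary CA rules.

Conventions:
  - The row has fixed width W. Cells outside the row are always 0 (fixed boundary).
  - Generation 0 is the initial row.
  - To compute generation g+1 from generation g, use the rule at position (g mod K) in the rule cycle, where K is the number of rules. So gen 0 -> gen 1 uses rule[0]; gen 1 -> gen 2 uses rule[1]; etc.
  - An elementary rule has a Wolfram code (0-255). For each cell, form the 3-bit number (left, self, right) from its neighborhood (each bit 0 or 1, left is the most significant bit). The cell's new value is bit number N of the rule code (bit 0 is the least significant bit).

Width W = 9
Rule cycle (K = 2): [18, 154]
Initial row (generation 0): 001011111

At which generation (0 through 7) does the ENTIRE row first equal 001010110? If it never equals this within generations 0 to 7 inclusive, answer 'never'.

Gen 0: 001011111
Gen 1 (rule 18): 010000000
Gen 2 (rule 154): 101000000
Gen 3 (rule 18): 000100000
Gen 4 (rule 154): 001010000
Gen 5 (rule 18): 010001000
Gen 6 (rule 154): 101010100
Gen 7 (rule 18): 000000010

Answer: never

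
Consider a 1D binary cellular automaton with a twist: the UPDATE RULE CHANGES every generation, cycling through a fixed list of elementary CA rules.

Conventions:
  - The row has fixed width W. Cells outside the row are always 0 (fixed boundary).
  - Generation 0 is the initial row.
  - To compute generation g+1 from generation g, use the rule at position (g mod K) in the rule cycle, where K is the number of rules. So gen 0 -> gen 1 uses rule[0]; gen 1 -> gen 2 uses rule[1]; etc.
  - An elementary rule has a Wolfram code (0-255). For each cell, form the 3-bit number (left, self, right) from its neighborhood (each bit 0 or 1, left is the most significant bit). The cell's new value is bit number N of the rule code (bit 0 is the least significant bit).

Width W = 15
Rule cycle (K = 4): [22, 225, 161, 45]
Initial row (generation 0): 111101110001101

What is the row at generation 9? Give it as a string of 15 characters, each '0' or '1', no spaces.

Gen 0: 111101110001101
Gen 1 (rule 22): 000000001010001
Gen 2 (rule 225): 111111100100100
Gen 3 (rule 161): 011111000000001
Gen 4 (rule 45): 010000011111101
Gen 5 (rule 22): 111000100000001
Gen 6 (rule 225): 011010001111100
Gen 7 (rule 161): 000100100111001
Gen 8 (rule 45): 110100100100001
Gen 9 (rule 22): 000111111110011

Answer: 000111111110011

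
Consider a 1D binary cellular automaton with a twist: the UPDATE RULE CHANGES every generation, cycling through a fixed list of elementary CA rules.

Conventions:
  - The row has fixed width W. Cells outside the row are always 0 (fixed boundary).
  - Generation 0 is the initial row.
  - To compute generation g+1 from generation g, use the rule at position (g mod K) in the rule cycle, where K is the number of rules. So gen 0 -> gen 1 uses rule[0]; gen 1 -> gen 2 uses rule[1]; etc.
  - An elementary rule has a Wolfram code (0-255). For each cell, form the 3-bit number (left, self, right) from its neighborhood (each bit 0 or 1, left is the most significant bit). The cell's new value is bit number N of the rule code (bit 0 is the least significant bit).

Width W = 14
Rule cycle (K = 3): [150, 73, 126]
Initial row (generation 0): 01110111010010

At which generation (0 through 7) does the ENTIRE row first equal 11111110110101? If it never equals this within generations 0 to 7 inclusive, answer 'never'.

Answer: never

Derivation:
Gen 0: 01110111010010
Gen 1 (rule 150): 10100010011111
Gen 2 (rule 73): 00001000010001
Gen 3 (rule 126): 00011100111011
Gen 4 (rule 150): 00101011010000
Gen 5 (rule 73): 10000011000111
Gen 6 (rule 126): 11000111101101
Gen 7 (rule 150): 00101011000001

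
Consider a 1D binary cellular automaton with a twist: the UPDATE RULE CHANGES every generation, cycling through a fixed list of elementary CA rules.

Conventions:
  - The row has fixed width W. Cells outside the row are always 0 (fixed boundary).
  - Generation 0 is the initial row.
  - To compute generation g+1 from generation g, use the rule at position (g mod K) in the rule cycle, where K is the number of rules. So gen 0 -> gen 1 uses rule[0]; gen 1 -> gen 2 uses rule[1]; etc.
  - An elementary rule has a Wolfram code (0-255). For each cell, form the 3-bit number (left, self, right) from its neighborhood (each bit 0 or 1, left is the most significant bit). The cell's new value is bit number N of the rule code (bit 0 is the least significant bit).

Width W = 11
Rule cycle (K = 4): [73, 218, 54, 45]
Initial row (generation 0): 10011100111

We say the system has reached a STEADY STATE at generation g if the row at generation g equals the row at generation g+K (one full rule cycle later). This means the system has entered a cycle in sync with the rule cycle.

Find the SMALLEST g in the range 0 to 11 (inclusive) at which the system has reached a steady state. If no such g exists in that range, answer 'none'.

Answer: 7

Derivation:
Gen 0: 10011100111
Gen 1 (rule 73): 00010100101
Gen 2 (rule 218): 00100011000
Gen 3 (rule 54): 01110100100
Gen 4 (rule 45): 01001100101
Gen 5 (rule 73): 00001100000
Gen 6 (rule 218): 00011110000
Gen 7 (rule 54): 00100001000
Gen 8 (rule 45): 10101101011
Gen 9 (rule 73): 00001100011
Gen 10 (rule 218): 00011110111
Gen 11 (rule 54): 00100001000
Gen 12 (rule 45): 10101101011
Gen 13 (rule 73): 00001100011
Gen 14 (rule 218): 00011110111
Gen 15 (rule 54): 00100001000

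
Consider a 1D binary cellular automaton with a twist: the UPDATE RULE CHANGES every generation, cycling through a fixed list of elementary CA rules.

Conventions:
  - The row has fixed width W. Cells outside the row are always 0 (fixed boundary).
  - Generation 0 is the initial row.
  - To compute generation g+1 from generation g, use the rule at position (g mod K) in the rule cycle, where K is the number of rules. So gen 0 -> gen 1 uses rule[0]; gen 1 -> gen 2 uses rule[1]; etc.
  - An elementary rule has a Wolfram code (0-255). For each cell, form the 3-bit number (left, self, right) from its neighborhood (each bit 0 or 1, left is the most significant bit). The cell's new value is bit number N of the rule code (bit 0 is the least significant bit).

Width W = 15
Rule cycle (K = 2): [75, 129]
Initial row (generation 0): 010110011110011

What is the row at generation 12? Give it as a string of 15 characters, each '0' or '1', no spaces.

Answer: 000011111100000

Derivation:
Gen 0: 010110011110011
Gen 1 (rule 75): 100110110010111
Gen 2 (rule 129): 000000000000010
Gen 3 (rule 75): 111111111111100
Gen 4 (rule 129): 011111111111001
Gen 5 (rule 75): 110000000001010
Gen 6 (rule 129): 000111111100000
Gen 7 (rule 75): 111100000101111
Gen 8 (rule 129): 011001110000110
Gen 9 (rule 75): 111011010111110
Gen 10 (rule 129): 010000000011100
Gen 11 (rule 75): 100111111110101
Gen 12 (rule 129): 000011111100000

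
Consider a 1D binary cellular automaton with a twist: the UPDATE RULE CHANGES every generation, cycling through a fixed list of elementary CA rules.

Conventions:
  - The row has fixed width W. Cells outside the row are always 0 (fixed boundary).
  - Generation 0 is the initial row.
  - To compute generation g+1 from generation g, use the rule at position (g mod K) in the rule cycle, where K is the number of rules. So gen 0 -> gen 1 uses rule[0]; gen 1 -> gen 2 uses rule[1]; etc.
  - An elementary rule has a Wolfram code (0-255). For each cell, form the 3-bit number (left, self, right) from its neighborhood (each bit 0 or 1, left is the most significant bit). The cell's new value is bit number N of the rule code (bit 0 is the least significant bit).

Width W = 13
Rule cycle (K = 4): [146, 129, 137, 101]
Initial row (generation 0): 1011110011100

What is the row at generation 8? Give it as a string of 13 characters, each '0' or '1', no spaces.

Gen 0: 1011110011100
Gen 1 (rule 146): 0001101101010
Gen 2 (rule 129): 1100000000000
Gen 3 (rule 137): 1001111111111
Gen 4 (rule 101): 1000000000001
Gen 5 (rule 146): 0100000000010
Gen 6 (rule 129): 0001111111000
Gen 7 (rule 137): 1101111110011
Gen 8 (rule 101): 0110000010001

Answer: 0110000010001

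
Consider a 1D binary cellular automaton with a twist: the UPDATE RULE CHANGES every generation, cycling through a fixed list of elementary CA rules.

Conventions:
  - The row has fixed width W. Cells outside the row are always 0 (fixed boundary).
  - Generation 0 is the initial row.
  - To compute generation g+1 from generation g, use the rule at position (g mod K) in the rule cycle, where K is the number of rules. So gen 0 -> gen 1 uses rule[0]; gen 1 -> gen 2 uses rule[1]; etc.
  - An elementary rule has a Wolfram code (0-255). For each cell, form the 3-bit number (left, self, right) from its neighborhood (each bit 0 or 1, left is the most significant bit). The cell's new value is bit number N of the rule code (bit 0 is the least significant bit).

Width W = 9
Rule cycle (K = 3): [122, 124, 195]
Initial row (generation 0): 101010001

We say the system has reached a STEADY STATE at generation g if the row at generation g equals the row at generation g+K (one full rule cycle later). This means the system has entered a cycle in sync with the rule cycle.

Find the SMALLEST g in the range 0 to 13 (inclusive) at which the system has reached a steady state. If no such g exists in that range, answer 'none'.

Answer: none

Derivation:
Gen 0: 101010001
Gen 1 (rule 122): 010101010
Gen 2 (rule 124): 011111111
Gen 3 (rule 195): 101111111
Gen 4 (rule 122): 011000001
Gen 5 (rule 124): 011100001
Gen 6 (rule 195): 101101110
Gen 7 (rule 122): 011111011
Gen 8 (rule 124): 010001111
Gen 9 (rule 195): 100110111
Gen 10 (rule 122): 011111101
Gen 11 (rule 124): 010000111
Gen 12 (rule 195): 100111011
Gen 13 (rule 122): 011101111
Gen 14 (rule 124): 010111001
Gen 15 (rule 195): 100011010
Gen 16 (rule 122): 010111101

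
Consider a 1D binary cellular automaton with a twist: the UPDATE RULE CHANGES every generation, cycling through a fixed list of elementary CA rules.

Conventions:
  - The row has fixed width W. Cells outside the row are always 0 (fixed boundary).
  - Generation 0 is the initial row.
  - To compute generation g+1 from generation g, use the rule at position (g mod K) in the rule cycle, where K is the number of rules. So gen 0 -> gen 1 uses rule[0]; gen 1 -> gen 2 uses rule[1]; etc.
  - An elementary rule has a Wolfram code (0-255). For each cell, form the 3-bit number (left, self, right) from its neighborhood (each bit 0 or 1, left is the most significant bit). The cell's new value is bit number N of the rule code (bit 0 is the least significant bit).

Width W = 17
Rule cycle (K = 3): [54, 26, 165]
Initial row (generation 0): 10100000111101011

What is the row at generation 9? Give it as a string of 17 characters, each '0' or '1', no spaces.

Answer: 10111110111111000

Derivation:
Gen 0: 10100000111101011
Gen 1 (rule 54): 11110001000011100
Gen 2 (rule 26): 10001010100110010
Gen 3 (rule 165): 10101111100000010
Gen 4 (rule 54): 11110000010000111
Gen 5 (rule 26): 10001000101001100
Gen 6 (rule 165): 10101010111000001
Gen 7 (rule 54): 11111111000100011
Gen 8 (rule 26): 10000000101010110
Gen 9 (rule 165): 10111110111111000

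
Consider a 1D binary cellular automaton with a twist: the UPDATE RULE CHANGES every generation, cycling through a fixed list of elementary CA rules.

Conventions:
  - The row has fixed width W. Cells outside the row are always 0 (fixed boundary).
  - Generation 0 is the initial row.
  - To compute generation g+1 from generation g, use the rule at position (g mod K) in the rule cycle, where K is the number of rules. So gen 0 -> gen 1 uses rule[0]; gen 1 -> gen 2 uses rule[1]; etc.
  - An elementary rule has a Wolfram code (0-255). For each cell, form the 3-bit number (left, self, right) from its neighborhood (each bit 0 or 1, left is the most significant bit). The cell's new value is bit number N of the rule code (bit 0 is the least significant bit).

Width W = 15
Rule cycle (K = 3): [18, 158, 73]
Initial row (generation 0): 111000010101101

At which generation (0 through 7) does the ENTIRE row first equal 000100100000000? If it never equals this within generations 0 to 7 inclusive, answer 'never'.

Gen 0: 111000010101101
Gen 1 (rule 18): 000100100000000
Gen 2 (rule 158): 001111110000000
Gen 3 (rule 73): 101000010111111
Gen 4 (rule 18): 000100100000000
Gen 5 (rule 158): 001111110000000
Gen 6 (rule 73): 101000010111111
Gen 7 (rule 18): 000100100000000

Answer: 1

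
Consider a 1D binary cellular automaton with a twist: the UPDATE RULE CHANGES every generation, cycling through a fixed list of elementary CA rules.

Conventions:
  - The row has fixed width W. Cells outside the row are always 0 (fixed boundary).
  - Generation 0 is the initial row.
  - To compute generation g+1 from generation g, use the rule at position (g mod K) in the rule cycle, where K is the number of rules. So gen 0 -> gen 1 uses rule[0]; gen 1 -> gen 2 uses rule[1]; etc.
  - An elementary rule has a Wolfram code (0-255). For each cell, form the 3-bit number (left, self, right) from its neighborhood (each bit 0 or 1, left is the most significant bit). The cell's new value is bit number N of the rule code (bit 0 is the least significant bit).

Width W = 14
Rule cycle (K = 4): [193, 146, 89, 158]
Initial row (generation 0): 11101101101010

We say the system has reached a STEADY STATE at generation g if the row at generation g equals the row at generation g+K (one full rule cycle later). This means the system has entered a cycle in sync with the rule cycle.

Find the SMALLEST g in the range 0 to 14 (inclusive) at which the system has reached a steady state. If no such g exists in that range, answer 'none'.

Gen 0: 11101101101010
Gen 1 (rule 193): 01100100100000
Gen 2 (rule 146): 10011011010000
Gen 3 (rule 89): 01011011001111
Gen 4 (rule 158): 11010010111110
Gen 5 (rule 193): 01000000011110
Gen 6 (rule 146): 10100000101101
Gen 7 (rule 89): 00011110001100
Gen 8 (rule 158): 00111101011010
Gen 9 (rule 193): 10011100001000
Gen 10 (rule 146): 01101010010100
Gen 11 (rule 89): 01100001000011
Gen 12 (rule 158): 11010011100110
Gen 13 (rule 193): 01000001100010
Gen 14 (rule 146): 10100010010101
Gen 15 (rule 89): 00011001000000
Gen 16 (rule 158): 00110111100000
Gen 17 (rule 193): 10010011101111
Gen 18 (rule 146): 01101101000110

Answer: none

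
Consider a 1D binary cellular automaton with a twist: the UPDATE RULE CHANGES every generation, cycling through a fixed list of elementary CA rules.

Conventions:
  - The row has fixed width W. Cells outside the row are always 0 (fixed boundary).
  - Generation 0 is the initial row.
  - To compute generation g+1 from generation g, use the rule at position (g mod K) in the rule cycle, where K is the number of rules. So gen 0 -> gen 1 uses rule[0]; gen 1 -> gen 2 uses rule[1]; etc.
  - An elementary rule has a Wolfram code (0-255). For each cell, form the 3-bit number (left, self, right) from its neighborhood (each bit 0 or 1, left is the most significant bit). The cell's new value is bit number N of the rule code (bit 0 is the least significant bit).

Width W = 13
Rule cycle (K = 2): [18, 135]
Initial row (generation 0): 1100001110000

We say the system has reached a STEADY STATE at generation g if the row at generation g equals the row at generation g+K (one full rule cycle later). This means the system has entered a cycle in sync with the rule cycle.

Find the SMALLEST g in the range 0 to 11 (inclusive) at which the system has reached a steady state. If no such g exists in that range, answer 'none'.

Gen 0: 1100001110000
Gen 1 (rule 18): 0010010001000
Gen 2 (rule 135): 1110110111011
Gen 3 (rule 18): 0000000000000
Gen 4 (rule 135): 1111111111111
Gen 5 (rule 18): 0000000000000
Gen 6 (rule 135): 1111111111111
Gen 7 (rule 18): 0000000000000
Gen 8 (rule 135): 1111111111111
Gen 9 (rule 18): 0000000000000
Gen 10 (rule 135): 1111111111111
Gen 11 (rule 18): 0000000000000
Gen 12 (rule 135): 1111111111111
Gen 13 (rule 18): 0000000000000

Answer: 3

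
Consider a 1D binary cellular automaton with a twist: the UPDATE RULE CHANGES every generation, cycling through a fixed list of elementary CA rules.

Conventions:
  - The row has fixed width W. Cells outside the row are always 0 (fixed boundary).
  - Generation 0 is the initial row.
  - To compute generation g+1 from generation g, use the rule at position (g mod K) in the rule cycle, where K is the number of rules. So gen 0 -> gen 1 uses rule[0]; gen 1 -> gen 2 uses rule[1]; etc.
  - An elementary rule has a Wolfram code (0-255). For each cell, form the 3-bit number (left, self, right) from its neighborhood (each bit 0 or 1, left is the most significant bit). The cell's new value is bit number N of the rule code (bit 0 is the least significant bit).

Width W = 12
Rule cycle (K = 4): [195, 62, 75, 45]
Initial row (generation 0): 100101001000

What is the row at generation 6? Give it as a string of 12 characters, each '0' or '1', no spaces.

Answer: 001100111000

Derivation:
Gen 0: 100101001000
Gen 1 (rule 195): 001000010011
Gen 2 (rule 62): 011100111110
Gen 3 (rule 75): 110101100010
Gen 4 (rule 45): 101111001010
Gen 5 (rule 195): 000111010000
Gen 6 (rule 62): 001100111000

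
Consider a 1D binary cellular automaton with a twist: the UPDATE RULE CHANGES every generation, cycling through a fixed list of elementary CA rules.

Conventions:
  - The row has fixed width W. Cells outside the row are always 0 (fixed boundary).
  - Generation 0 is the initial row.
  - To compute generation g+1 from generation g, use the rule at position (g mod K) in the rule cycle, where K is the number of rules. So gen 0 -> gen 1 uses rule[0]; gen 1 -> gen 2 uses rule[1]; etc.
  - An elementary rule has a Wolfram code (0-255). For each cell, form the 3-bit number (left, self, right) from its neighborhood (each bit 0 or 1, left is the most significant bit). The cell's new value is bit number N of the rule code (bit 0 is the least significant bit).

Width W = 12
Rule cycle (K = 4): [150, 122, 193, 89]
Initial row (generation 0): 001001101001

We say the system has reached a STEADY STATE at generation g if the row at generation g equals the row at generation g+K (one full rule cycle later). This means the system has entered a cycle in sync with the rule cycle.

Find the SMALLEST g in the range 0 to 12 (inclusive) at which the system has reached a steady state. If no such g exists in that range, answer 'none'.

Gen 0: 001001101001
Gen 1 (rule 150): 011110001111
Gen 2 (rule 122): 110011011001
Gen 3 (rule 193): 010001001000
Gen 4 (rule 89): 001100100111
Gen 5 (rule 150): 010011111010
Gen 6 (rule 122): 101110001101
Gen 7 (rule 193): 000110100100
Gen 8 (rule 89): 110110010011
Gen 9 (rule 150): 000001111100
Gen 10 (rule 122): 000011000110
Gen 11 (rule 193): 111001010010
Gen 12 (rule 89): 101100001001
Gen 13 (rule 150): 100010011111
Gen 14 (rule 122): 010101110001
Gen 15 (rule 193): 000000110100
Gen 16 (rule 89): 111110110011

Answer: none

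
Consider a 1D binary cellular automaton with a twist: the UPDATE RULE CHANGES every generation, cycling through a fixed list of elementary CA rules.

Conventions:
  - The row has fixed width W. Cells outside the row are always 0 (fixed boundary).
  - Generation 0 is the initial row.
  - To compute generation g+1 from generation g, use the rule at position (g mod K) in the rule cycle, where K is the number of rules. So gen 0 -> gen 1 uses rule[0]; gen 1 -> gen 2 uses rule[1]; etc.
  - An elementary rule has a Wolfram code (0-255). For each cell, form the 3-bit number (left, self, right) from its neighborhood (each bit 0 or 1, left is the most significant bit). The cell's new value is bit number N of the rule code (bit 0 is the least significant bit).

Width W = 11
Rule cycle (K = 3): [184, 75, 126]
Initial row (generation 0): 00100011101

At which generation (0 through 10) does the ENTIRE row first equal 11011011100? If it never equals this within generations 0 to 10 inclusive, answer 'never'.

Gen 0: 00100011101
Gen 1 (rule 184): 00010011010
Gen 2 (rule 75): 11100111000
Gen 3 (rule 126): 10111101100
Gen 4 (rule 184): 01111011010
Gen 5 (rule 75): 11001011000
Gen 6 (rule 126): 11111111100
Gen 7 (rule 184): 11111111010
Gen 8 (rule 75): 10000001000
Gen 9 (rule 126): 11000011100
Gen 10 (rule 184): 10100011010

Answer: never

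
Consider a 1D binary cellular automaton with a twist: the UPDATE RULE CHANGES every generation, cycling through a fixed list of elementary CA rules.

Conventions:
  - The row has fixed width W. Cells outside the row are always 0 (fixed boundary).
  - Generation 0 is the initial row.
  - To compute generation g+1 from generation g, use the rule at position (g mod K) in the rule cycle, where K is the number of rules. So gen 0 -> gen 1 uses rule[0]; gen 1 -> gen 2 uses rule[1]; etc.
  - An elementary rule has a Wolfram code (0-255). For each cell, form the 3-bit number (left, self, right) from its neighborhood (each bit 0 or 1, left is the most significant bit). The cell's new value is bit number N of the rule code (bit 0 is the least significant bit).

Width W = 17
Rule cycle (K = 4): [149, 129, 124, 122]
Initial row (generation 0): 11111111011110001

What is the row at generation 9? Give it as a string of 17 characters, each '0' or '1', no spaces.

Gen 0: 11111111011110001
Gen 1 (rule 149): 01111110001101101
Gen 2 (rule 129): 00111100100000000
Gen 3 (rule 124): 00100110110000000
Gen 4 (rule 122): 01011111111000000
Gen 5 (rule 149): 01001111110111111
Gen 6 (rule 129): 00000111100011110
Gen 7 (rule 124): 00000100110010011
Gen 8 (rule 122): 00001011111101111
Gen 9 (rule 149): 11101001111000110

Answer: 11101001111000110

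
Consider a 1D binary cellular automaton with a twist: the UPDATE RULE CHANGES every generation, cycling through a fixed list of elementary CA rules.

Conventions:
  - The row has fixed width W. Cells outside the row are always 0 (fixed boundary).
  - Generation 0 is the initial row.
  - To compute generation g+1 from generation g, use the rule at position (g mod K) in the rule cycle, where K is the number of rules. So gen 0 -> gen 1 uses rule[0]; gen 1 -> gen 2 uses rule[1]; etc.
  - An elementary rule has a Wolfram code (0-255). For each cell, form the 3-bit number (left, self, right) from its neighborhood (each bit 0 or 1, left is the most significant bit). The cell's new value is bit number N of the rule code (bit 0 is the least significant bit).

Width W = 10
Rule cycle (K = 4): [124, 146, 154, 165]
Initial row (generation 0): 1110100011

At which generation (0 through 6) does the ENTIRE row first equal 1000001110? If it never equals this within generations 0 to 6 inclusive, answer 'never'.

Answer: 4

Derivation:
Gen 0: 1110100011
Gen 1 (rule 124): 1011110011
Gen 2 (rule 146): 0001101100
Gen 3 (rule 154): 0011001010
Gen 4 (rule 165): 1000001110
Gen 5 (rule 124): 1100001011
Gen 6 (rule 146): 0010010000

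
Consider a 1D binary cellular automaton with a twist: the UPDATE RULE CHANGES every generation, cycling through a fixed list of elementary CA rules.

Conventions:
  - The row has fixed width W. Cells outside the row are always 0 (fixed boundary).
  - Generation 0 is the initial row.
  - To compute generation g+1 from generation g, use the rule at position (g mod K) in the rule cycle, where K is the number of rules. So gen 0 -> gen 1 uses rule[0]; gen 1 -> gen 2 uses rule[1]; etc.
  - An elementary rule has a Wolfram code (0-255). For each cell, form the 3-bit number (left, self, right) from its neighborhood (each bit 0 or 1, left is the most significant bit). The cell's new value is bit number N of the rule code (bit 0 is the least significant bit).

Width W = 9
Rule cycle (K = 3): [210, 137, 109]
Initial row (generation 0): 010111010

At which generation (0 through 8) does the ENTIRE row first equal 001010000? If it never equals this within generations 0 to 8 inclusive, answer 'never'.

Gen 0: 010111010
Gen 1 (rule 210): 100011001
Gen 2 (rule 137): 001010000
Gen 3 (rule 109): 101110111
Gen 4 (rule 210): 000110011
Gen 5 (rule 137): 110100010
Gen 6 (rule 109): 111101010
Gen 7 (rule 210): 011100001
Gen 8 (rule 137): 011001100

Answer: 2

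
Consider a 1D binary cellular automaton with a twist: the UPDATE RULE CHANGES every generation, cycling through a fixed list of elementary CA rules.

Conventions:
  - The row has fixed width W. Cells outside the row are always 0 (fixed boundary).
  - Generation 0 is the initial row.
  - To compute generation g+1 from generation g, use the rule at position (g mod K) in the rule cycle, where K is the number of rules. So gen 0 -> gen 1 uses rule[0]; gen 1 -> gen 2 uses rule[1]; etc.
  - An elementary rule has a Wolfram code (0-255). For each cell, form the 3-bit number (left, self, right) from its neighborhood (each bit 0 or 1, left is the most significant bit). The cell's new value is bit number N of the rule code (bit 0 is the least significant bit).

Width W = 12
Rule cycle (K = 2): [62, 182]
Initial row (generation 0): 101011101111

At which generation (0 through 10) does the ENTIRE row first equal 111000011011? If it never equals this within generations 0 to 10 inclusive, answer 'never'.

Answer: never

Derivation:
Gen 0: 101011101111
Gen 1 (rule 62): 111110011000
Gen 2 (rule 182): 011101100100
Gen 3 (rule 62): 110011011110
Gen 4 (rule 182): 001100101101
Gen 5 (rule 62): 011011111011
Gen 6 (rule 182): 100101110100
Gen 7 (rule 62): 111111001110
Gen 8 (rule 182): 011110110101
Gen 9 (rule 62): 110001101111
Gen 10 (rule 182): 001010010110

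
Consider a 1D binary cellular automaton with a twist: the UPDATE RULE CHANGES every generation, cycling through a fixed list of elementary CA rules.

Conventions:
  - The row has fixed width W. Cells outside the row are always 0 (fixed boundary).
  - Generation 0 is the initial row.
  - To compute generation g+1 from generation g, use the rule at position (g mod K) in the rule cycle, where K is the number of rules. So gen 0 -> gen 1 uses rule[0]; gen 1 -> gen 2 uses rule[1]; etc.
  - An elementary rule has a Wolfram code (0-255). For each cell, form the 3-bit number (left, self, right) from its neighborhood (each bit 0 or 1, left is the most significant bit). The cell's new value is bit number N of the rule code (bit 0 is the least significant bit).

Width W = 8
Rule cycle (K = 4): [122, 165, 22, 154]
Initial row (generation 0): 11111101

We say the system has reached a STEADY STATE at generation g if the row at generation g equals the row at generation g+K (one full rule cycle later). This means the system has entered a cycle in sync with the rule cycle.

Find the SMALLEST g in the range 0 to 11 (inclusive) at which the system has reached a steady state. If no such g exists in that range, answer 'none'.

Gen 0: 11111101
Gen 1 (rule 122): 10000110
Gen 2 (rule 165): 10110000
Gen 3 (rule 22): 10001000
Gen 4 (rule 154): 01010100
Gen 5 (rule 122): 10101010
Gen 6 (rule 165): 11111110
Gen 7 (rule 22): 00000001
Gen 8 (rule 154): 00000010
Gen 9 (rule 122): 00000101
Gen 10 (rule 165): 11110111
Gen 11 (rule 22): 00000000
Gen 12 (rule 154): 00000000
Gen 13 (rule 122): 00000000
Gen 14 (rule 165): 11111111
Gen 15 (rule 22): 00000000

Answer: 11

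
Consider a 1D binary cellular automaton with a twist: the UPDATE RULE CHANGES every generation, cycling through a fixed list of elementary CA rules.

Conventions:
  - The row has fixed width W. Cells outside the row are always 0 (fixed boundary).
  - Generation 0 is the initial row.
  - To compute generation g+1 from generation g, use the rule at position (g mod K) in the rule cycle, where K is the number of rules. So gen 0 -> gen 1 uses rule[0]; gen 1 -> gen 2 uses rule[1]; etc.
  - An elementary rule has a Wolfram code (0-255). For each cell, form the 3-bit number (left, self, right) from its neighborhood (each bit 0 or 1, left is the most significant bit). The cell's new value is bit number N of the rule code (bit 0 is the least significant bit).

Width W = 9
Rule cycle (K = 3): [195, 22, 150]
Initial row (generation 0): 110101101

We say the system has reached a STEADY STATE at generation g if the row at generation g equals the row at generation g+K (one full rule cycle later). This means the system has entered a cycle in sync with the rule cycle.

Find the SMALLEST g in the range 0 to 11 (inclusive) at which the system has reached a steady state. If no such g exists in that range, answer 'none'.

Answer: 11

Derivation:
Gen 0: 110101101
Gen 1 (rule 195): 010000100
Gen 2 (rule 22): 111001110
Gen 3 (rule 150): 010110101
Gen 4 (rule 195): 100010000
Gen 5 (rule 22): 110111000
Gen 6 (rule 150): 000010100
Gen 7 (rule 195): 111100001
Gen 8 (rule 22): 000010011
Gen 9 (rule 150): 000111100
Gen 10 (rule 195): 111011101
Gen 11 (rule 22): 000000001
Gen 12 (rule 150): 000000011
Gen 13 (rule 195): 111111101
Gen 14 (rule 22): 000000001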